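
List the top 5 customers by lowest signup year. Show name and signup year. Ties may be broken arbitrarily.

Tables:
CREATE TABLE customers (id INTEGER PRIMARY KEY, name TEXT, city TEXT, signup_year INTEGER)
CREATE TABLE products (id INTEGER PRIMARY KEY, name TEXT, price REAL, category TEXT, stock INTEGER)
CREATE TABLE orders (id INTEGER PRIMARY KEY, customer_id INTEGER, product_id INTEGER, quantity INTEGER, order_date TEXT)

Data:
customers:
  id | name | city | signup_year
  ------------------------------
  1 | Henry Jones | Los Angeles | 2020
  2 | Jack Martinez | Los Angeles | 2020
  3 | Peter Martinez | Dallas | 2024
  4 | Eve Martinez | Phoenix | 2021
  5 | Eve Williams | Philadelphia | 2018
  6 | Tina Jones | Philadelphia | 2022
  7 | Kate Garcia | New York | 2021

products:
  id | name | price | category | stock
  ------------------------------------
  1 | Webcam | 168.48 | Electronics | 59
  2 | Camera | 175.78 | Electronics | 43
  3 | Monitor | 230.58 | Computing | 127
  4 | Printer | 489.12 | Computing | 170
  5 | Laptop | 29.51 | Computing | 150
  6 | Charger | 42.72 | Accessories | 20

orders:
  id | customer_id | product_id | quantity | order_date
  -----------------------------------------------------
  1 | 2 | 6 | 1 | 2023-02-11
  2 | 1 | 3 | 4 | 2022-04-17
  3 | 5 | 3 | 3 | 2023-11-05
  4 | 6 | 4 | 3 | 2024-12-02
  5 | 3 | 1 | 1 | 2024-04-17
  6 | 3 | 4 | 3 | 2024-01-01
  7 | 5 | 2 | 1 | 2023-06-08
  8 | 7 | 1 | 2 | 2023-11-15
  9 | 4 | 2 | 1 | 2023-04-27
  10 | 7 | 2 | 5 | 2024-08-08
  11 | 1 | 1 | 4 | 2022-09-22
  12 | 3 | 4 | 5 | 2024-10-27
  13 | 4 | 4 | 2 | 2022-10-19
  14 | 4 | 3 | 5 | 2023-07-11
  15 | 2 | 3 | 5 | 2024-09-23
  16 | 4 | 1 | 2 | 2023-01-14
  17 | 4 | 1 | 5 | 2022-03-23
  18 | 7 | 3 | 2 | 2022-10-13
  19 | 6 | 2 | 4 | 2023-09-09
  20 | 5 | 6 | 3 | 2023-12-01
SELECT name, signup_year FROM customers ORDER BY signup_year ASC LIMIT 5

Execution result:
name | signup_year
Eve Williams | 2018
Henry Jones | 2020
Jack Martinez | 2020
Eve Martinez | 2021
Kate Garcia | 2021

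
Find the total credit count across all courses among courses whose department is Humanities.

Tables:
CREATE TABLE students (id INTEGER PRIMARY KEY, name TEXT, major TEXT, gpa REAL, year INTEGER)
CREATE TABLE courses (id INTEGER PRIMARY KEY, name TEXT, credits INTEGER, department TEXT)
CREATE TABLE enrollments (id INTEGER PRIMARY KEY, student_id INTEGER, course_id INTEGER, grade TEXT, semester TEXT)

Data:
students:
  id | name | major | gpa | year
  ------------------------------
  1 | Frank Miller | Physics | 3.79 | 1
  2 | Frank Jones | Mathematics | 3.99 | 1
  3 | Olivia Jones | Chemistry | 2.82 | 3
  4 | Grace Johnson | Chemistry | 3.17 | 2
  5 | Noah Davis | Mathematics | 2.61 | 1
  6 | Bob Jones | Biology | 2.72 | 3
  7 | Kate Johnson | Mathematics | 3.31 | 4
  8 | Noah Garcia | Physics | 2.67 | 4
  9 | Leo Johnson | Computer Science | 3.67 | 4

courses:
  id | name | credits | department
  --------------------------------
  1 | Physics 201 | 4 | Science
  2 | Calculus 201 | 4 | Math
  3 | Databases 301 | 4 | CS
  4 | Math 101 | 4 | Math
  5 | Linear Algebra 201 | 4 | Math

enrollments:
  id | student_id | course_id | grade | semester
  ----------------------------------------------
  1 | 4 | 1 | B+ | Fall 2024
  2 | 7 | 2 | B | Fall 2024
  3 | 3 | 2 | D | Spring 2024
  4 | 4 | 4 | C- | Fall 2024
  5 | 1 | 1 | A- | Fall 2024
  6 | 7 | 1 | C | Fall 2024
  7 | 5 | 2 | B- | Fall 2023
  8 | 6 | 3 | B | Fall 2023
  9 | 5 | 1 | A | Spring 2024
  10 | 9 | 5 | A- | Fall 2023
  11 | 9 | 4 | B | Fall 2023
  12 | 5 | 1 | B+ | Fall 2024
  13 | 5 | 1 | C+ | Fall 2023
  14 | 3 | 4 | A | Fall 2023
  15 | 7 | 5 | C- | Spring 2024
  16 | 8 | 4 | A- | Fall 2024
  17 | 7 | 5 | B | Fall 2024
SELECT SUM(credits) FROM courses WHERE department = 'Humanities'

Execution result:
NULL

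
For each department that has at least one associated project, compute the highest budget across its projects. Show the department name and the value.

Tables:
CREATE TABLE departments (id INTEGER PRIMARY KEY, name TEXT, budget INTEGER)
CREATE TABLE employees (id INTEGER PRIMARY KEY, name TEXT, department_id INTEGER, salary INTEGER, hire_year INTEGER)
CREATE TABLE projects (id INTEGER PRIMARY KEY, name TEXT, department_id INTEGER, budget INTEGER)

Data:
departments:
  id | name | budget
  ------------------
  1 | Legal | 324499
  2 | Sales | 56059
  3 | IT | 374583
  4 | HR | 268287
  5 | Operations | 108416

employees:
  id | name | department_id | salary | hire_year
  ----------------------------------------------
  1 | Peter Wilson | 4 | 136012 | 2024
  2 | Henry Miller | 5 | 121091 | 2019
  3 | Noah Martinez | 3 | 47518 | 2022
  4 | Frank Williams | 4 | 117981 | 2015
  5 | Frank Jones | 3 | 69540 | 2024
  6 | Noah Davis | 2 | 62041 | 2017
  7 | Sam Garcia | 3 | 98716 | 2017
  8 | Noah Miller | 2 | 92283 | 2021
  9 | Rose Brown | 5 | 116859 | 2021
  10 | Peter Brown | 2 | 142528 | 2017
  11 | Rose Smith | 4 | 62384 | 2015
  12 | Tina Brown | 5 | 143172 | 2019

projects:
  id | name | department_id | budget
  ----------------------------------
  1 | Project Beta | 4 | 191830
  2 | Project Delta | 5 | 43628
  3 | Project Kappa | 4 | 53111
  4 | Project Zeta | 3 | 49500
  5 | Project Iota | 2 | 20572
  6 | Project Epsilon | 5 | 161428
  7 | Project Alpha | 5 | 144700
SELECT p.name, MAX(c.budget) AS max_budget FROM projects c JOIN departments p ON c.department_id = p.id GROUP BY p.id, p.name

Execution result:
name | max_budget
Sales | 20572
IT | 49500
HR | 191830
Operations | 161428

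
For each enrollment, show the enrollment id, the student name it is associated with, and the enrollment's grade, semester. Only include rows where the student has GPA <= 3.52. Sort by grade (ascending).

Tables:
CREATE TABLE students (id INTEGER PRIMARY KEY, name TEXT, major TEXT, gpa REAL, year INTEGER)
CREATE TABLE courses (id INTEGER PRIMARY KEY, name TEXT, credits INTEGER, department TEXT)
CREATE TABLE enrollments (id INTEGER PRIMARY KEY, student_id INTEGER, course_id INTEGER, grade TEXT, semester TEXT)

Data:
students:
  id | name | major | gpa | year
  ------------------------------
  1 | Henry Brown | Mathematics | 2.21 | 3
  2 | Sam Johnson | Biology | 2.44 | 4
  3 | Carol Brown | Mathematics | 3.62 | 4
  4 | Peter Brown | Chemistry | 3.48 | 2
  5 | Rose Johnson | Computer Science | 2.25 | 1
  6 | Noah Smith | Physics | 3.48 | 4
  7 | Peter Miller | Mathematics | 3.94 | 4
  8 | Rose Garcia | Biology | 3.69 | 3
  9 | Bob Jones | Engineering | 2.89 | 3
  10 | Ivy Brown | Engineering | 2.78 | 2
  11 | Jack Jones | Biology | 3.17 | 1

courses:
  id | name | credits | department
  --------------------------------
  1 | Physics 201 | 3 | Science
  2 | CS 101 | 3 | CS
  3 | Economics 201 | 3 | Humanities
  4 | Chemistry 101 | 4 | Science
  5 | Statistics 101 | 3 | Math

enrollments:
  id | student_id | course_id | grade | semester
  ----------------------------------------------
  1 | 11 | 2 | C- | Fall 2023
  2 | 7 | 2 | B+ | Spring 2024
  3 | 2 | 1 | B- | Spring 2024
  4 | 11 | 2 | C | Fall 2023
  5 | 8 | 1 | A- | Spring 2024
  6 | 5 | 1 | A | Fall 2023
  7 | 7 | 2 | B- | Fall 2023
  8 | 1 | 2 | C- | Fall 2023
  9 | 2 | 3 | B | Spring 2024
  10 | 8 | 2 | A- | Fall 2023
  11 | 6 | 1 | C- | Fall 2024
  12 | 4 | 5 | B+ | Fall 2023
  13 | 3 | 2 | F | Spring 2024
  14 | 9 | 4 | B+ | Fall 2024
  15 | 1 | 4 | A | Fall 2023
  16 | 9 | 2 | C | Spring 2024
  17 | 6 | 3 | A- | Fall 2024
SELECT c.id, p.name AS student, c.grade, c.semester FROM enrollments c JOIN students p ON c.student_id = p.id WHERE p.gpa <= 3.52 ORDER BY c.grade ASC

Execution result:
id | student | grade | semester
6 | Rose Johnson | A | Fall 2023
15 | Henry Brown | A | Fall 2023
17 | Noah Smith | A- | Fall 2024
9 | Sam Johnson | B | Spring 2024
12 | Peter Brown | B+ | Fall 2023
14 | Bob Jones | B+ | Fall 2024
3 | Sam Johnson | B- | Spring 2024
4 | Jack Jones | C | Fall 2023
16 | Bob Jones | C | Spring 2024
1 | Jack Jones | C- | Fall 2023
8 | Henry Brown | C- | Fall 2023
11 | Noah Smith | C- | Fall 2024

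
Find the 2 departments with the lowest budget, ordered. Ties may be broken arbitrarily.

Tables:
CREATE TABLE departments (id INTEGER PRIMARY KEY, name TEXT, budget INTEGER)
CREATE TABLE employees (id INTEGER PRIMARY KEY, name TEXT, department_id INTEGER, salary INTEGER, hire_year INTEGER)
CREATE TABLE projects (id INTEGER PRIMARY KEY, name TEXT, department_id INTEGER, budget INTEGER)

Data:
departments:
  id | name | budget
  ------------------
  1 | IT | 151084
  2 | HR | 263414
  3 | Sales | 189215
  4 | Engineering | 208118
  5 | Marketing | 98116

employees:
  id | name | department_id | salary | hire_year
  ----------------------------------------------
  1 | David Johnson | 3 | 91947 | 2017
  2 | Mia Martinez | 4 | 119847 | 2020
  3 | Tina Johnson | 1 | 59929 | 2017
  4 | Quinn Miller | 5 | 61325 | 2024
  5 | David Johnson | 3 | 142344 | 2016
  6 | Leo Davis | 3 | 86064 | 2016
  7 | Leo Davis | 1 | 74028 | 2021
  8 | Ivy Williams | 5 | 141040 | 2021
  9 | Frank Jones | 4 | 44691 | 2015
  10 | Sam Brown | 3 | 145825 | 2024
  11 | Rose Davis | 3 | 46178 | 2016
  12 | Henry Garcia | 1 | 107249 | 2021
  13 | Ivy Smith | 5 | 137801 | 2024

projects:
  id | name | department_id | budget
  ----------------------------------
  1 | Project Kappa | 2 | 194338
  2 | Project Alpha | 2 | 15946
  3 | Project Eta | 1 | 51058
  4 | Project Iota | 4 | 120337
SELECT name, budget FROM departments ORDER BY budget ASC LIMIT 2

Execution result:
name | budget
Marketing | 98116
IT | 151084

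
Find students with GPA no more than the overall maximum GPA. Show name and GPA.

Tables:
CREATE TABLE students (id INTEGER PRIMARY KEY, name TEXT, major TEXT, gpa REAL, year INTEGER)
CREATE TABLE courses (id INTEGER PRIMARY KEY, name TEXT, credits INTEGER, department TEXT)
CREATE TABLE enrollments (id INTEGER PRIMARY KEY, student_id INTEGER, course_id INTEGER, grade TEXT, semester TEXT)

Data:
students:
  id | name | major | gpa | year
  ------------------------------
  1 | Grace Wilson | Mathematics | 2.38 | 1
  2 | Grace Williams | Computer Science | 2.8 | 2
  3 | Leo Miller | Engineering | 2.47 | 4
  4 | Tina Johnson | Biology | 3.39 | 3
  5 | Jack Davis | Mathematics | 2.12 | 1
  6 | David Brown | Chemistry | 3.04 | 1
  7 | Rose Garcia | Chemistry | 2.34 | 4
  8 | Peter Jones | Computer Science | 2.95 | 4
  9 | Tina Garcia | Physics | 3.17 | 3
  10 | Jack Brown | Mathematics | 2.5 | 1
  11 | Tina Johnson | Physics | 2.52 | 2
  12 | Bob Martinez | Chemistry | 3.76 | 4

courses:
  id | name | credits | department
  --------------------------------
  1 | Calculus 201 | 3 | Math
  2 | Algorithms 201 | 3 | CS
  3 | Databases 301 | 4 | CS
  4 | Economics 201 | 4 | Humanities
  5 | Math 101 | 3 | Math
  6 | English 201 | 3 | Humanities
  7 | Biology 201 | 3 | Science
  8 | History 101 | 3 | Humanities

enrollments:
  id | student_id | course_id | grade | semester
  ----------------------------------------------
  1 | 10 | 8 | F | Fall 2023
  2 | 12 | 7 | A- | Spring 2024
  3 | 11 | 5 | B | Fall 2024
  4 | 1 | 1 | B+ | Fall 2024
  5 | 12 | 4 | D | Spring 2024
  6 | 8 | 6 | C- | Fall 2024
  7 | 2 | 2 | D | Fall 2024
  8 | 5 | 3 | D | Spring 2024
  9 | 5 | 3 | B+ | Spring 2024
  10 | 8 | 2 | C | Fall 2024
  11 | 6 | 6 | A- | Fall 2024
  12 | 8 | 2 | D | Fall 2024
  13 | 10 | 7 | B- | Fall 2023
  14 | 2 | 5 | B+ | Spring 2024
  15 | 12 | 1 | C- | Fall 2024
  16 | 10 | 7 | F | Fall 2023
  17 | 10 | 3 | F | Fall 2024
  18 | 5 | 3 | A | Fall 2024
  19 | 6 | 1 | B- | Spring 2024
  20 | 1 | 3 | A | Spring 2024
SELECT name, gpa FROM students WHERE gpa <= (SELECT MAX(gpa) FROM students)

Execution result:
name | gpa
Grace Wilson | 2.38
Grace Williams | 2.80
Leo Miller | 2.47
Tina Johnson | 3.39
Jack Davis | 2.12
David Brown | 3.04
Rose Garcia | 2.34
Peter Jones | 2.95
Tina Garcia | 3.17
Jack Brown | 2.50
Tina Johnson | 2.52
Bob Martinez | 3.76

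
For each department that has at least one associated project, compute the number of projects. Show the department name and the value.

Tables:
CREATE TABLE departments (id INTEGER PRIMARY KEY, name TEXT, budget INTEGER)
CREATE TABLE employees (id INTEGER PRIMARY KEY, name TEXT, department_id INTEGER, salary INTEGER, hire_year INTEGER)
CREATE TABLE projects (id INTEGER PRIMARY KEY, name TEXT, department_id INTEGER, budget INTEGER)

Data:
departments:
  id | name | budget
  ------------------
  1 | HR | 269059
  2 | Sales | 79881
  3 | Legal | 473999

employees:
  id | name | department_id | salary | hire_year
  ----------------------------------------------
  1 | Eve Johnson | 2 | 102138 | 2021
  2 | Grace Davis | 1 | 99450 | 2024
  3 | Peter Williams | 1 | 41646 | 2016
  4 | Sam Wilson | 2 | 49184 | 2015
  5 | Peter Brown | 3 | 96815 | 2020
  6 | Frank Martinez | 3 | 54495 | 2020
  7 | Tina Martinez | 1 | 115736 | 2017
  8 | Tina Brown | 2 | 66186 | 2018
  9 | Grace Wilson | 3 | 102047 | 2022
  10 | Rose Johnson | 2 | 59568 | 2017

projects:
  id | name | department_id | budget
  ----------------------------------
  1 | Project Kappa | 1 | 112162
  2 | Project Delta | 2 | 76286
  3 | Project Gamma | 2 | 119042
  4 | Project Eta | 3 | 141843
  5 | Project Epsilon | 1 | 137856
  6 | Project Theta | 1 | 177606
SELECT p.name, COUNT(*) AS n FROM projects c JOIN departments p ON c.department_id = p.id GROUP BY p.id, p.name

Execution result:
name | n
HR | 3
Sales | 2
Legal | 1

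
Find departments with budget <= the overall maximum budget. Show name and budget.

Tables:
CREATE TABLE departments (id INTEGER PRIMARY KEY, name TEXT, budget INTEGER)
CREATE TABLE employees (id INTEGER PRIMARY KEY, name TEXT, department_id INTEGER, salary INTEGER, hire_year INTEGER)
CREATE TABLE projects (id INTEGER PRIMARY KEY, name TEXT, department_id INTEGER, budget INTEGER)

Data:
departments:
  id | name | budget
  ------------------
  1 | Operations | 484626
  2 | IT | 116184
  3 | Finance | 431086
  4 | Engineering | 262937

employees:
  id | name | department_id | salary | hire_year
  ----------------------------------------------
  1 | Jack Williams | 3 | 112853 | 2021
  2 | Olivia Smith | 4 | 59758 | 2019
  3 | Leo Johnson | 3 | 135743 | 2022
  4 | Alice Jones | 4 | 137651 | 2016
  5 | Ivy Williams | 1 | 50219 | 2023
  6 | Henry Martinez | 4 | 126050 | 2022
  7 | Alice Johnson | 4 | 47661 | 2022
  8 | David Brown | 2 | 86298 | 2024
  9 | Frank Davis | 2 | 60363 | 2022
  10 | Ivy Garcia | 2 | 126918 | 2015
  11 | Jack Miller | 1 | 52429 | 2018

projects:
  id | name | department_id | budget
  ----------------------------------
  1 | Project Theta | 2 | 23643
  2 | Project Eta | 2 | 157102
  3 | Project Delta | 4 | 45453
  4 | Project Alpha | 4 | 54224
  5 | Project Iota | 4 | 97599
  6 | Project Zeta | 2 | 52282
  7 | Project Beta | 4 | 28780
SELECT name, budget FROM departments WHERE budget <= (SELECT MAX(budget) FROM departments)

Execution result:
name | budget
Operations | 484626
IT | 116184
Finance | 431086
Engineering | 262937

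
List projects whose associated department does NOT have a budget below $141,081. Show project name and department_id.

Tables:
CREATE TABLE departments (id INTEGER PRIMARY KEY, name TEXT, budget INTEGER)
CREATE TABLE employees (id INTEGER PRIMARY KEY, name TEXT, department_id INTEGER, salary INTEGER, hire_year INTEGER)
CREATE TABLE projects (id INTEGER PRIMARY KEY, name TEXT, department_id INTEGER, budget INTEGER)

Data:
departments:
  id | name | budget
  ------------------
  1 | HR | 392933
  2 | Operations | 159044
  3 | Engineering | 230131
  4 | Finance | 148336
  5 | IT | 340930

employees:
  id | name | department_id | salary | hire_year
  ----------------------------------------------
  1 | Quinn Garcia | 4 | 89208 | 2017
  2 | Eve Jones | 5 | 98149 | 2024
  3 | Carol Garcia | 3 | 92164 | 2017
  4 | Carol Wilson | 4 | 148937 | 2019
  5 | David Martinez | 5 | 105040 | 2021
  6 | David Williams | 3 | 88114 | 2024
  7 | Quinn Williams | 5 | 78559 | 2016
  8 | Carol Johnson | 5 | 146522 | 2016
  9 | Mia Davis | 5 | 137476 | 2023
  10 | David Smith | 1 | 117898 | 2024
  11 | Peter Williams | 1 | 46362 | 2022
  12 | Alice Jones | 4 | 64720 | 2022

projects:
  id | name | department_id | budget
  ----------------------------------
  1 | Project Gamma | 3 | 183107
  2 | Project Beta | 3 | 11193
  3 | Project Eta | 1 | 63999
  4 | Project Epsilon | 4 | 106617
SELECT name, department_id FROM projects WHERE department_id NOT IN (SELECT id FROM departments WHERE budget < 141081)

Execution result:
name | department_id
Project Gamma | 3
Project Beta | 3
Project Eta | 1
Project Epsilon | 4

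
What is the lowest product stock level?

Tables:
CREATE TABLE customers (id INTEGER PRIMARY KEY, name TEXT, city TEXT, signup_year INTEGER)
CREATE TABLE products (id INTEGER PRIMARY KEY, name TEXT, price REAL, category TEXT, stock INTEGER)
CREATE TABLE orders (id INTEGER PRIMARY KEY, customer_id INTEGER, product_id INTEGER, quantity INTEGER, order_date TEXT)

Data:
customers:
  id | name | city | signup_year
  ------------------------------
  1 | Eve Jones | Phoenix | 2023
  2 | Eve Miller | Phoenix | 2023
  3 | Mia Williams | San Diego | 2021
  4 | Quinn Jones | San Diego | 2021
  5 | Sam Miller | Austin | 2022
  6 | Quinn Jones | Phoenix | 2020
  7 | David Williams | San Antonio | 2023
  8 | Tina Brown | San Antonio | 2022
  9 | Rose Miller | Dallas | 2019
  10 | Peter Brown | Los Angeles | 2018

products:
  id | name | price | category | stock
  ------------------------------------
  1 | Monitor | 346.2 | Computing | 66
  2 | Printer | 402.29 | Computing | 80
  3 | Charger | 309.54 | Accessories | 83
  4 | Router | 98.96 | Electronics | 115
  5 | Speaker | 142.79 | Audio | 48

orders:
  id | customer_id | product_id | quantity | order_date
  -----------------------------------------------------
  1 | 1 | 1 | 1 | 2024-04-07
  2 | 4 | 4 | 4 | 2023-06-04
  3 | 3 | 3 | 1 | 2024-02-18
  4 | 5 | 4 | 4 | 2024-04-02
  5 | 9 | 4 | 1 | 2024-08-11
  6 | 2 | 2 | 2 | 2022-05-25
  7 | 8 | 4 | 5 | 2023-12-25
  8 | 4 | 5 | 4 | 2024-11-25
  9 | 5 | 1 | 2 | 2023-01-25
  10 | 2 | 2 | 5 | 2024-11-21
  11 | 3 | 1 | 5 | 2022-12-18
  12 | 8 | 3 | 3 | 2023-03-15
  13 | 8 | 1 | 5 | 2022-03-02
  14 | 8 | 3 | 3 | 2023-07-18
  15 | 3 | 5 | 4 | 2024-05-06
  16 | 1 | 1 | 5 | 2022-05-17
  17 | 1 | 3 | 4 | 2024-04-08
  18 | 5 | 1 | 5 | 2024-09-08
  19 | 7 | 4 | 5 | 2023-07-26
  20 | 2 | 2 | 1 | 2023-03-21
SELECT MIN(stock) FROM products

Execution result:
48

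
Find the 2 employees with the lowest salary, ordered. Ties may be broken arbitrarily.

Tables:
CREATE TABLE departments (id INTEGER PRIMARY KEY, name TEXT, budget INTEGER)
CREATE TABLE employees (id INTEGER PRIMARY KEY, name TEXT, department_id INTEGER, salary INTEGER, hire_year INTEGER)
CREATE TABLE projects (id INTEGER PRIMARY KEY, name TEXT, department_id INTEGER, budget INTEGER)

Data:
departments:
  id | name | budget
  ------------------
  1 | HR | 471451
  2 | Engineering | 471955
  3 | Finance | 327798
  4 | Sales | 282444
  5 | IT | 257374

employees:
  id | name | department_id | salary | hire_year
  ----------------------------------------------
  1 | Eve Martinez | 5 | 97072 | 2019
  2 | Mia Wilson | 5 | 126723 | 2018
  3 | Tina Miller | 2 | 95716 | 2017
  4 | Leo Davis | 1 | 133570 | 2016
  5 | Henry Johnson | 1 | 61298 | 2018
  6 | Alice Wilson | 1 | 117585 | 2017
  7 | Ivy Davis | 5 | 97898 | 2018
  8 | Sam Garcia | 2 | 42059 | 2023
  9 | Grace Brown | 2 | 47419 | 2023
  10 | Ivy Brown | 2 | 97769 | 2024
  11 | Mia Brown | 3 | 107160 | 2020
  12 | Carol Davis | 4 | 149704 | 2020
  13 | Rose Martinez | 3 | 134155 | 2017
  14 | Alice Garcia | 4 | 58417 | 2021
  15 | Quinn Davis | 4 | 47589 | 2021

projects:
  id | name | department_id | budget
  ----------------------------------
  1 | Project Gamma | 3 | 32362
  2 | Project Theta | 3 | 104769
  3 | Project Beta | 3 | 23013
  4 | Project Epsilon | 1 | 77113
SELECT name, salary FROM employees ORDER BY salary ASC LIMIT 2

Execution result:
name | salary
Sam Garcia | 42059
Grace Brown | 47419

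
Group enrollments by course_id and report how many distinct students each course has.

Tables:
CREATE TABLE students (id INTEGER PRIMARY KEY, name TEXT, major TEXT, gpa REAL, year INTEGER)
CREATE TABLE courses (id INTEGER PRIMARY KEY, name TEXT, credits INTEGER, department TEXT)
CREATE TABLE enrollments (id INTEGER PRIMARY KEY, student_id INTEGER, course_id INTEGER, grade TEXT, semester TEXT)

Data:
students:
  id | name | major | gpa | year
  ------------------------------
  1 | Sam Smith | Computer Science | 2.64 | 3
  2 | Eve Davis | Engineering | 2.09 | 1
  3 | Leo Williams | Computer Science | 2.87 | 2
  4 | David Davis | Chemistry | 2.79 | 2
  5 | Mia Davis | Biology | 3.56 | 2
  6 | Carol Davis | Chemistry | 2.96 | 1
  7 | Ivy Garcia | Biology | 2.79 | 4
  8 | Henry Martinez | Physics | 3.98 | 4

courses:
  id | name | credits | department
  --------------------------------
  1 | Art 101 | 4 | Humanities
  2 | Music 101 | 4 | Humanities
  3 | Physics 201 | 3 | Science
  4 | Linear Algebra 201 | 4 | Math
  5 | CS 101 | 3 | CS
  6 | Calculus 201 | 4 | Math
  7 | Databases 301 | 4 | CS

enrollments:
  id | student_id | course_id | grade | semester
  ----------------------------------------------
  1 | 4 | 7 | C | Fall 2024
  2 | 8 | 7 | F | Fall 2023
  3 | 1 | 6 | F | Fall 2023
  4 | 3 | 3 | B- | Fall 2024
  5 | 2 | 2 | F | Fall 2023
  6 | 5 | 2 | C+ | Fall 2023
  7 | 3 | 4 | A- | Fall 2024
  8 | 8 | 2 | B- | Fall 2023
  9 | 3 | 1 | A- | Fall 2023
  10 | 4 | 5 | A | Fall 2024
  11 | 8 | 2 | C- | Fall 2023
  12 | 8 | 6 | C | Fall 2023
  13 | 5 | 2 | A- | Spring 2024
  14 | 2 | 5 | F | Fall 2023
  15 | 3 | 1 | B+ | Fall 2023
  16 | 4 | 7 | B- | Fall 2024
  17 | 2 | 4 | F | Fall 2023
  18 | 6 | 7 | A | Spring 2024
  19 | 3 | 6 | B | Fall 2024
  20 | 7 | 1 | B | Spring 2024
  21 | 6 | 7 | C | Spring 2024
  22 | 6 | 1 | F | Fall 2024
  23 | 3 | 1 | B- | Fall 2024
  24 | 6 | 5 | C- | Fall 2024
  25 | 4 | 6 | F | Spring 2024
SELECT course_id, COUNT(DISTINCT student_id) AS distinct_student_count FROM enrollments GROUP BY course_id

Execution result:
course_id | distinct_student_count
1 | 3
2 | 3
3 | 1
4 | 2
5 | 3
6 | 4
7 | 3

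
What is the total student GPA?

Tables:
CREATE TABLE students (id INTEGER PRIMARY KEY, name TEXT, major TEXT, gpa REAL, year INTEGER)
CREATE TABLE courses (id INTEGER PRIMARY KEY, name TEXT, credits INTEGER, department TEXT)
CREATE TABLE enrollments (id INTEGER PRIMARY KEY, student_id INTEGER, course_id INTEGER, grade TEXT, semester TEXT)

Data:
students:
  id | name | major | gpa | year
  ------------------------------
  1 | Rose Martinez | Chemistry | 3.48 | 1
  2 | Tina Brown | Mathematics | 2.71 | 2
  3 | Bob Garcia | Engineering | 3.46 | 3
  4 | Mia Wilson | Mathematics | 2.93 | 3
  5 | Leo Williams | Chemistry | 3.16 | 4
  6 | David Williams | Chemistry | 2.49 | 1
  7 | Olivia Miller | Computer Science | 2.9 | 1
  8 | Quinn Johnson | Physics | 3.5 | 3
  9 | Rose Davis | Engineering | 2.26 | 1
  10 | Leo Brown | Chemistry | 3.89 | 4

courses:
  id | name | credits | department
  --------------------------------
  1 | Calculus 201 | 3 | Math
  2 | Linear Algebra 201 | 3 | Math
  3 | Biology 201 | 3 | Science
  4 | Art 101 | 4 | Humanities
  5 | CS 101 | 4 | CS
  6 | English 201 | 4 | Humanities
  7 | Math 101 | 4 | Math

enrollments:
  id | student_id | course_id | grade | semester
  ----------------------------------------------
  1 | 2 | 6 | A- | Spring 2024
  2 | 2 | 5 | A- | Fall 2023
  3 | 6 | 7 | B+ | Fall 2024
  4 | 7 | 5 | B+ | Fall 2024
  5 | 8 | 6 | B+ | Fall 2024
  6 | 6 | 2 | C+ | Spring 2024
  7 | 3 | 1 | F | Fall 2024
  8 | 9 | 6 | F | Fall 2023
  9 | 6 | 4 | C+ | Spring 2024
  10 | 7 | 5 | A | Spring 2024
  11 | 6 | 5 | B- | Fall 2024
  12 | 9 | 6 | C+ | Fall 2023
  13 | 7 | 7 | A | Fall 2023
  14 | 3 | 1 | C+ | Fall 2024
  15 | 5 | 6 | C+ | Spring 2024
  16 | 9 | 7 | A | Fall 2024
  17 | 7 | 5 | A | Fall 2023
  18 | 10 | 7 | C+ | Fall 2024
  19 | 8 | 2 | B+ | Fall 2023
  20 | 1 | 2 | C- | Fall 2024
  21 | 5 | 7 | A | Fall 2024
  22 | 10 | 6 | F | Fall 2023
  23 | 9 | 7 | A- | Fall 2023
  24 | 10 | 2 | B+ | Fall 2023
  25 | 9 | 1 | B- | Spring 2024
SELECT SUM(gpa) FROM students

Execution result:
30.78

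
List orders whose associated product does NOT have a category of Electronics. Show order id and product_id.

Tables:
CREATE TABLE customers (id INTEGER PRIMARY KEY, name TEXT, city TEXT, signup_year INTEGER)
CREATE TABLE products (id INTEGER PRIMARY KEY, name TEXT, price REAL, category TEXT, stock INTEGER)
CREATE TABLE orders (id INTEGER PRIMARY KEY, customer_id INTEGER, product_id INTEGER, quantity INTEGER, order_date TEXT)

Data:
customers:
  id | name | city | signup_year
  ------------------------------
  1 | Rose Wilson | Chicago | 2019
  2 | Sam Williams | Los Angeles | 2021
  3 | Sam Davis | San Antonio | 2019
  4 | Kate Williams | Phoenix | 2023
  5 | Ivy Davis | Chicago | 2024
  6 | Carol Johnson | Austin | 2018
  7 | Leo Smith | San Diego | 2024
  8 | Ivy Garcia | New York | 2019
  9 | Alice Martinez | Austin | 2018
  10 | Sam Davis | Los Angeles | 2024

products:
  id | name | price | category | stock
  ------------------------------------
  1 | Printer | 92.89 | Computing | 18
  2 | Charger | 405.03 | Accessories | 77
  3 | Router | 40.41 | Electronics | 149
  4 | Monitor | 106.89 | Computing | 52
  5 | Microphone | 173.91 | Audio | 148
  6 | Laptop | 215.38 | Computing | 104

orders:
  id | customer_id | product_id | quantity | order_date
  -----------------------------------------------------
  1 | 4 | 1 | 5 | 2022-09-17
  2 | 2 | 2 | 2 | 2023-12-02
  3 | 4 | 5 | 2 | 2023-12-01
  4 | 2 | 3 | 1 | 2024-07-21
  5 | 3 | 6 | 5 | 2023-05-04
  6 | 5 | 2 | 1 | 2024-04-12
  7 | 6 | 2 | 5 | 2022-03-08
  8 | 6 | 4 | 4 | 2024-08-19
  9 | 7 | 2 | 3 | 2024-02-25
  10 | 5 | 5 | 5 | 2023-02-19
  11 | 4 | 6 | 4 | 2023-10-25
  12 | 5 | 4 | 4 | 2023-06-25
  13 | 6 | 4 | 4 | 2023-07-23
SELECT id, product_id FROM orders WHERE product_id NOT IN (SELECT id FROM products WHERE category = 'Electronics')

Execution result:
id | product_id
1 | 1
2 | 2
3 | 5
5 | 6
6 | 2
7 | 2
8 | 4
9 | 2
10 | 5
11 | 6
12 | 4
13 | 4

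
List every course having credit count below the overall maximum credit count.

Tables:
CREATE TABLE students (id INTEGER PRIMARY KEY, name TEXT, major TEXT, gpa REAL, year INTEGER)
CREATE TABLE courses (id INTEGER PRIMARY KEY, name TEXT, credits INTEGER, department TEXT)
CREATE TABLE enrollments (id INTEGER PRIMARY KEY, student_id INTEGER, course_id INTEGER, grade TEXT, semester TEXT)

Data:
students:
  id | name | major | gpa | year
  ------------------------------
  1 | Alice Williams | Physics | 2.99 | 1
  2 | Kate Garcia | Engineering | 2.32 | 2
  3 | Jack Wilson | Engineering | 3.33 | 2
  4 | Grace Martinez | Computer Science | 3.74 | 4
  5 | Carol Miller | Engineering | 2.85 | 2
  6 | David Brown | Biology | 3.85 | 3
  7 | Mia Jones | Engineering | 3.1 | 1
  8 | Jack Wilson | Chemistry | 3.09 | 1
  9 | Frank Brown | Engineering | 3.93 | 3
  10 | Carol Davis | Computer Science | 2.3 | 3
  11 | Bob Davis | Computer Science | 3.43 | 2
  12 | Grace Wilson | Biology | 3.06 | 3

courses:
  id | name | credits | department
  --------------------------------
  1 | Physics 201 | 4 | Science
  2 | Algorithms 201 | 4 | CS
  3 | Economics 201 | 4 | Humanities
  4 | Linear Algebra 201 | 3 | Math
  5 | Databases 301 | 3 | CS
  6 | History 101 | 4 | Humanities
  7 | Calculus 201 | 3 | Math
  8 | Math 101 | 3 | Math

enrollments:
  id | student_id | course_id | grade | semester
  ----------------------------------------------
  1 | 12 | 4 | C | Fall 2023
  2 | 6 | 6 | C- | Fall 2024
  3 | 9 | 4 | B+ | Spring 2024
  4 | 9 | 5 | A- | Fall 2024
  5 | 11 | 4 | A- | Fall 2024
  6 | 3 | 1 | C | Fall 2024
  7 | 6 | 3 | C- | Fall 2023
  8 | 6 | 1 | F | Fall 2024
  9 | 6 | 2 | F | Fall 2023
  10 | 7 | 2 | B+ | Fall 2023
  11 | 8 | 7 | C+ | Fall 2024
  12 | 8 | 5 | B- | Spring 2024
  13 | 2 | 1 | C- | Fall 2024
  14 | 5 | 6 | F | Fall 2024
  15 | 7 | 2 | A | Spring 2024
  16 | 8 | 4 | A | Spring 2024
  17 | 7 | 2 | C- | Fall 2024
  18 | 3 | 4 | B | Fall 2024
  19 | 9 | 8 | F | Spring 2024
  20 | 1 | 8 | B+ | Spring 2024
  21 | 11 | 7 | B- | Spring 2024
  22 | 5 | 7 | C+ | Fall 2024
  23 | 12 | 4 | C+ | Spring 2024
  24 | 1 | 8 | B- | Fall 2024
SELECT name, credits FROM courses WHERE credits < (SELECT MAX(credits) FROM courses)

Execution result:
name | credits
Linear Algebra 201 | 3
Databases 301 | 3
Calculus 201 | 3
Math 101 | 3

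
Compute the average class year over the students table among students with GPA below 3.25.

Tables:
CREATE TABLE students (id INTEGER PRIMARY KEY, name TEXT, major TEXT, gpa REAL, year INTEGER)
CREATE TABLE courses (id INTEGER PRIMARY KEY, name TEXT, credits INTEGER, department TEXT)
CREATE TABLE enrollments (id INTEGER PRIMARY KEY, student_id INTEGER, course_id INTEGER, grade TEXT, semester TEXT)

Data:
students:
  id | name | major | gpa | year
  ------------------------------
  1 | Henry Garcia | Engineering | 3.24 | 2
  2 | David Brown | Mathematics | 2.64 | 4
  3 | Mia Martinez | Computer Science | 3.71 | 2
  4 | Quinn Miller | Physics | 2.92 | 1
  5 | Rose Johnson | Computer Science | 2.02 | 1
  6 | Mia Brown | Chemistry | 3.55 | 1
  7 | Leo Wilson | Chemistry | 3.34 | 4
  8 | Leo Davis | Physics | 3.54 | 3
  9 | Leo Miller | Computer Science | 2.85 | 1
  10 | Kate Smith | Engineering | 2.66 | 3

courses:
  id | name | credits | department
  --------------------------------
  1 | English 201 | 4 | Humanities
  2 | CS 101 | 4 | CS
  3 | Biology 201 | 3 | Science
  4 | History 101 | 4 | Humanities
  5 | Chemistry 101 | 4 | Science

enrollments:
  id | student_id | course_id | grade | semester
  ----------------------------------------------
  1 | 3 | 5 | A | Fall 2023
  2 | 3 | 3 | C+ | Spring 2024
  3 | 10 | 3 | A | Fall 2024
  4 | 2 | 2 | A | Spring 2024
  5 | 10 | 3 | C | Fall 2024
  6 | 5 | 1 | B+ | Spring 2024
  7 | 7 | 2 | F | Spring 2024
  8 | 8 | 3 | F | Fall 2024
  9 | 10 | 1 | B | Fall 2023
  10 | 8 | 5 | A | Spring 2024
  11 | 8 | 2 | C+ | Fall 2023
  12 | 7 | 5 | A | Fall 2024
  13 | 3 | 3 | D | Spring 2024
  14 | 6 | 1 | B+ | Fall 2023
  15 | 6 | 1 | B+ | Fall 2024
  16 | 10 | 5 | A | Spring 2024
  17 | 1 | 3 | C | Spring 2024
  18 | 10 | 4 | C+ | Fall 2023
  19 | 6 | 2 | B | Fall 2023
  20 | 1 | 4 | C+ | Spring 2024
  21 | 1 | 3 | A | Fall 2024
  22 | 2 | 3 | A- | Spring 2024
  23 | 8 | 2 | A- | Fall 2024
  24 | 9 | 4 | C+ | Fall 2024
SELECT AVG(year) FROM students WHERE gpa < 3.25

Execution result:
2.00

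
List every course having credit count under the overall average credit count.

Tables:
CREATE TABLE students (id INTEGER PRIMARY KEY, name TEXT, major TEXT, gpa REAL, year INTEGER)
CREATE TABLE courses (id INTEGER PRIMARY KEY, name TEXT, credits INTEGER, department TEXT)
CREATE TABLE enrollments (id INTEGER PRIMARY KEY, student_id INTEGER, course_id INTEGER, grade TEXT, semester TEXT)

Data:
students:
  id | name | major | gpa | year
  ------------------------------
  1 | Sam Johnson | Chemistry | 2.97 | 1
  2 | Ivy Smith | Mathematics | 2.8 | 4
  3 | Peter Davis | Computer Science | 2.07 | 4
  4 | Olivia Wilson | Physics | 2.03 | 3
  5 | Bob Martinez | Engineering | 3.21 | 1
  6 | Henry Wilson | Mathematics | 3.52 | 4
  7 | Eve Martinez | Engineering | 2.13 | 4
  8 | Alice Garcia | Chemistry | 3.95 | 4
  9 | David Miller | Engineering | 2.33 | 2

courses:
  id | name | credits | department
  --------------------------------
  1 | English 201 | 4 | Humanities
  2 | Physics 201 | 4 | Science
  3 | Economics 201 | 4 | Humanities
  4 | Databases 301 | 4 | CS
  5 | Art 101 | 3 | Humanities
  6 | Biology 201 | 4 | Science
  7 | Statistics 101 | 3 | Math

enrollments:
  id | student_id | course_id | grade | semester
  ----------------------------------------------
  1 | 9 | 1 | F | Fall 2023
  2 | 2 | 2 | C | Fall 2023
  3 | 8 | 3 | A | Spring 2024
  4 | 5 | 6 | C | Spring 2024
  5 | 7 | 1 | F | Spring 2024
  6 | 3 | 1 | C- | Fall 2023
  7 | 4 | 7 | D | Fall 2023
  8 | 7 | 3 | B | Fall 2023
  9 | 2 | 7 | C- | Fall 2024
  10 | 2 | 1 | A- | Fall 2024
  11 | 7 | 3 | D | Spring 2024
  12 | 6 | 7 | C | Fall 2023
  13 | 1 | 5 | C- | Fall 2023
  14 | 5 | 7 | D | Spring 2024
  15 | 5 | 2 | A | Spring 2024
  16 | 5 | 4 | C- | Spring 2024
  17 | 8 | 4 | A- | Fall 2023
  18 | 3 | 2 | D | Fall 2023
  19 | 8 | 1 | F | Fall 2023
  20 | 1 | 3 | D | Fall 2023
SELECT name, credits FROM courses WHERE credits < (SELECT AVG(credits) FROM courses)

Execution result:
name | credits
Art 101 | 3
Statistics 101 | 3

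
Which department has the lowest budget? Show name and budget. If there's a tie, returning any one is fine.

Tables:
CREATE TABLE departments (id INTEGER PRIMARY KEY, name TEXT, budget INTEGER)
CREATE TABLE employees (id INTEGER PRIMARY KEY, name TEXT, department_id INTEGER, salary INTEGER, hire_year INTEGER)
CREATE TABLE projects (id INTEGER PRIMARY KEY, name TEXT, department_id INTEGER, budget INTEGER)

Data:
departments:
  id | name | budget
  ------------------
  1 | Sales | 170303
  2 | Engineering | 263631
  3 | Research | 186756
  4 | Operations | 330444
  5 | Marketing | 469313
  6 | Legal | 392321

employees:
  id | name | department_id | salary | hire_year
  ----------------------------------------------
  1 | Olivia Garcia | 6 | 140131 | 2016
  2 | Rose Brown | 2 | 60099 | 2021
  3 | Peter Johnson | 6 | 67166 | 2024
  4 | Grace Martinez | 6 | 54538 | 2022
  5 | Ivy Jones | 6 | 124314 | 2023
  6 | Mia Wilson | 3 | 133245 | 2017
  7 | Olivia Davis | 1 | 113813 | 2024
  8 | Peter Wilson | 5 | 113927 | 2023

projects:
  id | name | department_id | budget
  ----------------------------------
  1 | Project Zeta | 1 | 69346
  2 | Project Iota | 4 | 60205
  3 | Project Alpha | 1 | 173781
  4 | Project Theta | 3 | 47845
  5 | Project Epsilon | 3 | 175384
SELECT name, budget FROM departments ORDER BY budget ASC LIMIT 1

Execution result:
name | budget
Sales | 170303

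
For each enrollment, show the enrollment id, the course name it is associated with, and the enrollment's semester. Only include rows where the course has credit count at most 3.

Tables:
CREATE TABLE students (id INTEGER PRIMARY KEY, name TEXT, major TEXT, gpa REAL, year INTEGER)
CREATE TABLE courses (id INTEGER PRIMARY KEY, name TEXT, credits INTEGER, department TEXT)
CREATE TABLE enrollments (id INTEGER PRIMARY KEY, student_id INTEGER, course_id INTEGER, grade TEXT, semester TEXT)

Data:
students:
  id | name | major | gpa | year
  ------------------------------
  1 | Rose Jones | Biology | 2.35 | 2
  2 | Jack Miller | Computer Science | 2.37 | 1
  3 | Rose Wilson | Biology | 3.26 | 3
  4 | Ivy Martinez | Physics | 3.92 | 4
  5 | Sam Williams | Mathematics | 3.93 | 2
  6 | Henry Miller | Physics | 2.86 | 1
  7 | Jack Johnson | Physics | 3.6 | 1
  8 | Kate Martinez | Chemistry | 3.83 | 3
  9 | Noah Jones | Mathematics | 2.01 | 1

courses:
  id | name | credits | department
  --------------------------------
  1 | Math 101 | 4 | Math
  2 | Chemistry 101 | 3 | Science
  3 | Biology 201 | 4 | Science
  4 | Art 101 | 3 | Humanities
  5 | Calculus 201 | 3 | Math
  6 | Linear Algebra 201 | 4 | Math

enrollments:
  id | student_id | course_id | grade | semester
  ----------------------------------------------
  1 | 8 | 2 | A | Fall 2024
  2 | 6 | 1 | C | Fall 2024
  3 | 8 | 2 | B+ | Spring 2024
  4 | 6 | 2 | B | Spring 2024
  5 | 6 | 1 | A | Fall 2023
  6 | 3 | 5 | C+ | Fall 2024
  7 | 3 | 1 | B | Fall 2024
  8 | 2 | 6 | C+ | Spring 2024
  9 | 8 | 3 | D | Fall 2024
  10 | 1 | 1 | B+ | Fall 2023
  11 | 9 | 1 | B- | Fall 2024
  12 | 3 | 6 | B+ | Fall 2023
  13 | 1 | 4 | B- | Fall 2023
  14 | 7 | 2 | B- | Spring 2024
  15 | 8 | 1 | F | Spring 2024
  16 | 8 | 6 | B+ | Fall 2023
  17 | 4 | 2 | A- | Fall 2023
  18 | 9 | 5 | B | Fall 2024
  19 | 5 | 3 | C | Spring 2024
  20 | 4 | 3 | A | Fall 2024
SELECT c.id, p.name AS course, c.semester FROM enrollments c JOIN courses p ON c.course_id = p.id WHERE p.credits <= 3

Execution result:
id | course | semester
1 | Chemistry 101 | Fall 2024
3 | Chemistry 101 | Spring 2024
4 | Chemistry 101 | Spring 2024
6 | Calculus 201 | Fall 2024
13 | Art 101 | Fall 2023
14 | Chemistry 101 | Spring 2024
17 | Chemistry 101 | Fall 2023
18 | Calculus 201 | Fall 2024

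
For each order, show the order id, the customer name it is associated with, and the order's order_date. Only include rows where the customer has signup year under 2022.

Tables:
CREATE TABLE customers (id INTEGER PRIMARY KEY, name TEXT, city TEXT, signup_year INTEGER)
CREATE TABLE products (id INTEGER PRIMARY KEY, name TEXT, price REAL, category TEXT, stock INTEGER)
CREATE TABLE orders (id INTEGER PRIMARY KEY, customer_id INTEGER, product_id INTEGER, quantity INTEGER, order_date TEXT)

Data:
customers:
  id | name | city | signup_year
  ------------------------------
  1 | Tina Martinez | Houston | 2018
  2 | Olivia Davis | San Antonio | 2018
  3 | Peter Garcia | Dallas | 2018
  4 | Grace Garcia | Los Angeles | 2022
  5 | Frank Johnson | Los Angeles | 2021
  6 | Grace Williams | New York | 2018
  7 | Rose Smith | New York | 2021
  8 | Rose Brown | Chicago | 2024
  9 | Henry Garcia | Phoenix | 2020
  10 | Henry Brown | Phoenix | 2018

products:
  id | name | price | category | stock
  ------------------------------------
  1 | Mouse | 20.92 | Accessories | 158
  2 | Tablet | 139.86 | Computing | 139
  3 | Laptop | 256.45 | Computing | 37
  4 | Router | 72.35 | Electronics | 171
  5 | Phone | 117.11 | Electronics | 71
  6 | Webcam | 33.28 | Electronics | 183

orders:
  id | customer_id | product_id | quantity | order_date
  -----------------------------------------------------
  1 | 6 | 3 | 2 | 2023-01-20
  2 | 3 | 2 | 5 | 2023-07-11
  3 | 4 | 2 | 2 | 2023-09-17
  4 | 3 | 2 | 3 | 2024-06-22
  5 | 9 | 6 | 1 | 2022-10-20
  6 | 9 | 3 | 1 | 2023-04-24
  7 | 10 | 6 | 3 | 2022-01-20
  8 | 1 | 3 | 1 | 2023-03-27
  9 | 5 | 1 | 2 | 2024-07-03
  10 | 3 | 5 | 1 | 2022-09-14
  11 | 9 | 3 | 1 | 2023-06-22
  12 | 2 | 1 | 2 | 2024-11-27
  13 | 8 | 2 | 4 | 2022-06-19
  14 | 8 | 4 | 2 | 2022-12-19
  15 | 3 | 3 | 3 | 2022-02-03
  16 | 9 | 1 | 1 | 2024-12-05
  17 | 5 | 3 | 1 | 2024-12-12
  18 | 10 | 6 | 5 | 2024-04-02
SELECT c.id, p.name AS customer, c.order_date FROM orders c JOIN customers p ON c.customer_id = p.id WHERE p.signup_year < 2022

Execution result:
id | customer | order_date
1 | Grace Williams | 2023-01-20
2 | Peter Garcia | 2023-07-11
4 | Peter Garcia | 2024-06-22
5 | Henry Garcia | 2022-10-20
6 | Henry Garcia | 2023-04-24
7 | Henry Brown | 2022-01-20
8 | Tina Martinez | 2023-03-27
9 | Frank Johnson | 2024-07-03
10 | Peter Garcia | 2022-09-14
11 | Henry Garcia | 2023-06-22
12 | Olivia Davis | 2024-11-27
15 | Peter Garcia | 2022-02-03
16 | Henry Garcia | 2024-12-05
17 | Frank Johnson | 2024-12-12
18 | Henry Brown | 2024-04-02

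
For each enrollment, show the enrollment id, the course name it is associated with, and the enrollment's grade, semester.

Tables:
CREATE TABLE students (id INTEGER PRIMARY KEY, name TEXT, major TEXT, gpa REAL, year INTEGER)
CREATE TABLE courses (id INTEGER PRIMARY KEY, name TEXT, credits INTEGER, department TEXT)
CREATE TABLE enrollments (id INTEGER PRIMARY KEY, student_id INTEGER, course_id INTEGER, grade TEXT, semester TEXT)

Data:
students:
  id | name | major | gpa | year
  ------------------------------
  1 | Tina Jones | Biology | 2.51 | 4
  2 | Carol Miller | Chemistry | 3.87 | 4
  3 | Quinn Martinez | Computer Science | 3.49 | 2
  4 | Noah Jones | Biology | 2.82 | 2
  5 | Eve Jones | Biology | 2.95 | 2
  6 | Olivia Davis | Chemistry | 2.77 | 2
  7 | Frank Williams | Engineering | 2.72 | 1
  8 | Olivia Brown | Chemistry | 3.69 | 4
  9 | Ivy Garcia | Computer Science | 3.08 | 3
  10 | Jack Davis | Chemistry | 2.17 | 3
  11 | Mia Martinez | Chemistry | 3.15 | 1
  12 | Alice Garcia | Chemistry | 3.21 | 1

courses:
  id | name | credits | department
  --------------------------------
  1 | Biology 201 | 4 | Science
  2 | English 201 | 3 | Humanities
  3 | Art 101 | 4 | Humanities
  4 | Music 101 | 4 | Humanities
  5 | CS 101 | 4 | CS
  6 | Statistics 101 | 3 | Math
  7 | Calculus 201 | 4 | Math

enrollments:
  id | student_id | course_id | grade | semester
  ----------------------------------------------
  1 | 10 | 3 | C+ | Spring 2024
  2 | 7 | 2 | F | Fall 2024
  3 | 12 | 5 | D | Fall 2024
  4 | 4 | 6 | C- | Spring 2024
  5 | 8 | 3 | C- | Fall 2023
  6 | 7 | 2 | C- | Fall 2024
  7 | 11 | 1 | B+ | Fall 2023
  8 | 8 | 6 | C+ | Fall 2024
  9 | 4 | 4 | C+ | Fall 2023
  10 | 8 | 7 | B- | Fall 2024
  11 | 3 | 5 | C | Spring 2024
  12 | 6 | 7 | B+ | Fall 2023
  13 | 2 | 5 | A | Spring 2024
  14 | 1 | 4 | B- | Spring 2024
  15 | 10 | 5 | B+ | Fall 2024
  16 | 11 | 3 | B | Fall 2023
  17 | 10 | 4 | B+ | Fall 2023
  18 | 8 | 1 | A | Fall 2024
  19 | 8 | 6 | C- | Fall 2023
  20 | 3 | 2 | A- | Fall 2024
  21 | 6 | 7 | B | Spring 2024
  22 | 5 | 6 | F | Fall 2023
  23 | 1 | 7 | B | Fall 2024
SELECT c.id, p.name AS course, c.grade, c.semester FROM enrollments c JOIN courses p ON c.course_id = p.id

Execution result:
id | course | grade | semester
1 | Art 101 | C+ | Spring 2024
2 | English 201 | F | Fall 2024
3 | CS 101 | D | Fall 2024
4 | Statistics 101 | C- | Spring 2024
5 | Art 101 | C- | Fall 2023
6 | English 201 | C- | Fall 2024
7 | Biology 201 | B+ | Fall 2023
8 | Statistics 101 | C+ | Fall 2024
9 | Music 101 | C+ | Fall 2023
10 | Calculus 201 | B- | Fall 2024
11 | CS 101 | C | Spring 2024
12 | Calculus 201 | B+ | Fall 2023
13 | CS 101 | A | Spring 2024
14 | Music 101 | B- | Spring 2024
15 | CS 101 | B+ | Fall 2024
16 | Art 101 | B | Fall 2023
17 | Music 101 | B+ | Fall 2023
18 | Biology 201 | A | Fall 2024
19 | Statistics 101 | C- | Fall 2023
20 | English 201 | A- | Fall 2024
21 | Calculus 201 | B | Spring 2024
22 | Statistics 101 | F | Fall 2023
23 | Calculus 201 | B | Fall 2024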